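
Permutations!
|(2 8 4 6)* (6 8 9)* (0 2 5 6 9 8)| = 4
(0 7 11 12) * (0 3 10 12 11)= (0 7)(3 10 12)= [7, 1, 2, 10, 4, 5, 6, 0, 8, 9, 12, 11, 3]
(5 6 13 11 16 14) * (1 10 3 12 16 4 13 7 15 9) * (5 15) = (1 10 3 12 16 14 15 9)(4 13 11)(5 6 7) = [0, 10, 2, 12, 13, 6, 7, 5, 8, 1, 3, 4, 16, 11, 15, 9, 14]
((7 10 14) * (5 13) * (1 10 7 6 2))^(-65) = ((1 10 14 6 2)(5 13))^(-65) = (14)(5 13)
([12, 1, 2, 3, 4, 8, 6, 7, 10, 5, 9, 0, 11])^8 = [11, 1, 2, 3, 4, 5, 6, 7, 8, 9, 10, 12, 0]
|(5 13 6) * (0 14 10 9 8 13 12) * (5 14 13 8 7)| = |(0 13 6 14 10 9 7 5 12)| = 9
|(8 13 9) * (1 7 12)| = |(1 7 12)(8 13 9)| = 3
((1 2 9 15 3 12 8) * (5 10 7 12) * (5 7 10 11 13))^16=((1 2 9 15 3 7 12 8)(5 11 13))^16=(15)(5 11 13)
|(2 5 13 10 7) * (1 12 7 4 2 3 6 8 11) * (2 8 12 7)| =|(1 7 3 6 12 2 5 13 10 4 8 11)| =12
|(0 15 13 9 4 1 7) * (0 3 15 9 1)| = 15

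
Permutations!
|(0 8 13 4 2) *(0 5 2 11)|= |(0 8 13 4 11)(2 5)|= 10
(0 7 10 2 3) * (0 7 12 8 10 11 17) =(0 12 8 10 2 3 7 11 17) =[12, 1, 3, 7, 4, 5, 6, 11, 10, 9, 2, 17, 8, 13, 14, 15, 16, 0]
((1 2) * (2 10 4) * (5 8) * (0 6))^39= ((0 6)(1 10 4 2)(5 8))^39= (0 6)(1 2 4 10)(5 8)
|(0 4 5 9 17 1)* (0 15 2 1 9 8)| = 12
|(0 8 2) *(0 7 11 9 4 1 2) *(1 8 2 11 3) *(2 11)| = 20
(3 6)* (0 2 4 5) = (0 2 4 5)(3 6) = [2, 1, 4, 6, 5, 0, 3]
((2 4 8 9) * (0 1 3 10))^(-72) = ((0 1 3 10)(2 4 8 9))^(-72) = (10)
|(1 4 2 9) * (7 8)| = 4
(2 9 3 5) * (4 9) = (2 4 9 3 5) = [0, 1, 4, 5, 9, 2, 6, 7, 8, 3]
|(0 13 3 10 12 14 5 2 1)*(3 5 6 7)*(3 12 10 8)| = |(0 13 5 2 1)(3 8)(6 7 12 14)| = 20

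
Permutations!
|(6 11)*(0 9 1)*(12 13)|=|(0 9 1)(6 11)(12 13)|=6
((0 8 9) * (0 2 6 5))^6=((0 8 9 2 6 5))^6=(9)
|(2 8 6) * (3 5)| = 6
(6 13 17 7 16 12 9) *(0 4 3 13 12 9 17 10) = (0 4 3 13 10)(6 12 17 7 16 9) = [4, 1, 2, 13, 3, 5, 12, 16, 8, 6, 0, 11, 17, 10, 14, 15, 9, 7]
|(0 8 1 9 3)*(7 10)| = 10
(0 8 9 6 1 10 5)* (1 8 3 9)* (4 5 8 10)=(0 3 9 6 10 8 1 4 5)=[3, 4, 2, 9, 5, 0, 10, 7, 1, 6, 8]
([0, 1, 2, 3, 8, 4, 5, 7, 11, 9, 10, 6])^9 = (4 5 6 11 8)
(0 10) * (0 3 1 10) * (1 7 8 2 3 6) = (1 10 6)(2 3 7 8) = [0, 10, 3, 7, 4, 5, 1, 8, 2, 9, 6]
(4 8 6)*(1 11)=(1 11)(4 8 6)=[0, 11, 2, 3, 8, 5, 4, 7, 6, 9, 10, 1]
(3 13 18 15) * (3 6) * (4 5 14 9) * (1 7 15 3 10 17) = (1 7 15 6 10 17)(3 13 18)(4 5 14 9) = [0, 7, 2, 13, 5, 14, 10, 15, 8, 4, 17, 11, 12, 18, 9, 6, 16, 1, 3]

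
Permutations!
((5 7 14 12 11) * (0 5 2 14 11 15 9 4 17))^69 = ((0 5 7 11 2 14 12 15 9 4 17))^69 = (0 11 12 4 5 2 15 17 7 14 9)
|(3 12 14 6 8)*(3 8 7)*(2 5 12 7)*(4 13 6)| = 14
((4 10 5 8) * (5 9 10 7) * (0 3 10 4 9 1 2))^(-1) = ((0 3 10 1 2)(4 7 5 8 9))^(-1) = (0 2 1 10 3)(4 9 8 5 7)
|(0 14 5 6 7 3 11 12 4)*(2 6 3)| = |(0 14 5 3 11 12 4)(2 6 7)| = 21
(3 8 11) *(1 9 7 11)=[0, 9, 2, 8, 4, 5, 6, 11, 1, 7, 10, 3]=(1 9 7 11 3 8)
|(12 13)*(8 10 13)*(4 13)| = 5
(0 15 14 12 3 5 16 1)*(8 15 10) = [10, 0, 2, 5, 4, 16, 6, 7, 15, 9, 8, 11, 3, 13, 12, 14, 1] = (0 10 8 15 14 12 3 5 16 1)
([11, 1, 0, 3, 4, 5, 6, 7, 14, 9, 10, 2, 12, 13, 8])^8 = (14)(0 2 11)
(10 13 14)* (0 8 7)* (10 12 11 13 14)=(0 8 7)(10 14 12 11 13)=[8, 1, 2, 3, 4, 5, 6, 0, 7, 9, 14, 13, 11, 10, 12]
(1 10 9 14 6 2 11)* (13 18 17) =(1 10 9 14 6 2 11)(13 18 17) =[0, 10, 11, 3, 4, 5, 2, 7, 8, 14, 9, 1, 12, 18, 6, 15, 16, 13, 17]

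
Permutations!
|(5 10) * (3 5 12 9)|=|(3 5 10 12 9)|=5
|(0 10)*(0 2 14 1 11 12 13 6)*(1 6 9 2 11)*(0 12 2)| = |(0 10 11 2 14 6 12 13 9)| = 9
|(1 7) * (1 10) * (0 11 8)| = 3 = |(0 11 8)(1 7 10)|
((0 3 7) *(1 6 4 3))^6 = ((0 1 6 4 3 7))^6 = (7)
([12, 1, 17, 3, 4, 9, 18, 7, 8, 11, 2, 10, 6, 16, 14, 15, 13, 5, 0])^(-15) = (0 12 6 18)(2 9)(5 10)(11 17)(13 16)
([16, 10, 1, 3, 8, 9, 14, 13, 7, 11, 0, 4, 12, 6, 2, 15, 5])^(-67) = (0 9 8 6 1 16 11 7 14 10 5 4 13 2)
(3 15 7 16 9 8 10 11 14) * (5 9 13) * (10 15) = (3 10 11 14)(5 9 8 15 7 16 13) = [0, 1, 2, 10, 4, 9, 6, 16, 15, 8, 11, 14, 12, 5, 3, 7, 13]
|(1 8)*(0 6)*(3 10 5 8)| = 10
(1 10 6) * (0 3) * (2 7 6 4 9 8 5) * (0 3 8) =(0 8 5 2 7 6 1 10 4 9) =[8, 10, 7, 3, 9, 2, 1, 6, 5, 0, 4]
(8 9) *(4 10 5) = (4 10 5)(8 9) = [0, 1, 2, 3, 10, 4, 6, 7, 9, 8, 5]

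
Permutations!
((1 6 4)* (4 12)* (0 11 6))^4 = (0 4 6)(1 12 11)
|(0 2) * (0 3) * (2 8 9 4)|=|(0 8 9 4 2 3)|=6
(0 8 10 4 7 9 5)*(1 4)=[8, 4, 2, 3, 7, 0, 6, 9, 10, 5, 1]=(0 8 10 1 4 7 9 5)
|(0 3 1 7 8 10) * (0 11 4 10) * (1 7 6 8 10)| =|(0 3 7 10 11 4 1 6 8)| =9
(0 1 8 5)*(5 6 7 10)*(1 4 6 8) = (0 4 6 7 10 5) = [4, 1, 2, 3, 6, 0, 7, 10, 8, 9, 5]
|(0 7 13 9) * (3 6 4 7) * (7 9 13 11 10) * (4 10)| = |(13)(0 3 6 10 7 11 4 9)| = 8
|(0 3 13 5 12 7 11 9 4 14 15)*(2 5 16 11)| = 36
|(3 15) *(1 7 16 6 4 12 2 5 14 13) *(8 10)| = 10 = |(1 7 16 6 4 12 2 5 14 13)(3 15)(8 10)|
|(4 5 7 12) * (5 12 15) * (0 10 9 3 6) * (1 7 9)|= 18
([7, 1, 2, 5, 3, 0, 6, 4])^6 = (0 7 4 3 5)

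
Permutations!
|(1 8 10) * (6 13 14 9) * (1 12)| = |(1 8 10 12)(6 13 14 9)| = 4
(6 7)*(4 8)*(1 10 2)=(1 10 2)(4 8)(6 7)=[0, 10, 1, 3, 8, 5, 7, 6, 4, 9, 2]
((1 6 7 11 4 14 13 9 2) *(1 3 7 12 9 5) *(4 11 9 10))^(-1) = (1 5 13 14 4 10 12 6)(2 9 7 3)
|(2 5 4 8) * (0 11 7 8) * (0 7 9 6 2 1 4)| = 12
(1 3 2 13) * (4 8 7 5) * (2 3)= (1 2 13)(4 8 7 5)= [0, 2, 13, 3, 8, 4, 6, 5, 7, 9, 10, 11, 12, 1]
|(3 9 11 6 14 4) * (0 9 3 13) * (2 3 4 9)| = 20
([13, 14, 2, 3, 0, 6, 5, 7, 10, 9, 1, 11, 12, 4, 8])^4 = (14)(0 13 4)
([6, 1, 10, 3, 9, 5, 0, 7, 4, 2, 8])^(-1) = (0 6)(2 9 4 8 10)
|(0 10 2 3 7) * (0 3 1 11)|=|(0 10 2 1 11)(3 7)|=10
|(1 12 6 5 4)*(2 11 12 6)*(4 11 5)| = 12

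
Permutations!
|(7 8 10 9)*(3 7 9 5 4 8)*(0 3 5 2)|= |(0 3 7 5 4 8 10 2)|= 8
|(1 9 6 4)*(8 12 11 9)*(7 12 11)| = |(1 8 11 9 6 4)(7 12)| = 6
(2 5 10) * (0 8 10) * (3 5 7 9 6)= (0 8 10 2 7 9 6 3 5)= [8, 1, 7, 5, 4, 0, 3, 9, 10, 6, 2]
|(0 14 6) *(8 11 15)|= |(0 14 6)(8 11 15)|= 3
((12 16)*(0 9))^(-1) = ((0 9)(12 16))^(-1) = (0 9)(12 16)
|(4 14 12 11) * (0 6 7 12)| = |(0 6 7 12 11 4 14)| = 7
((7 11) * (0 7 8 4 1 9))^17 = (0 8 9 11 1 7 4)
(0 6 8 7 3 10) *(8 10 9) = (0 6 10)(3 9 8 7) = [6, 1, 2, 9, 4, 5, 10, 3, 7, 8, 0]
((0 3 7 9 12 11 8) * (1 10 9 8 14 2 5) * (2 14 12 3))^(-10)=((14)(0 2 5 1 10 9 3 7 8)(11 12))^(-10)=(14)(0 8 7 3 9 10 1 5 2)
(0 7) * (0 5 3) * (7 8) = [8, 1, 2, 0, 4, 3, 6, 5, 7] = (0 8 7 5 3)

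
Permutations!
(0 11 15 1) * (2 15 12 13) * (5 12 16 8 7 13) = (0 11 16 8 7 13 2 15 1)(5 12) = [11, 0, 15, 3, 4, 12, 6, 13, 7, 9, 10, 16, 5, 2, 14, 1, 8]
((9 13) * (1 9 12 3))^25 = (13)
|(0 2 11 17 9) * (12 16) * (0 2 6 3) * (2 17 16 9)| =|(0 6 3)(2 11 16 12 9 17)| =6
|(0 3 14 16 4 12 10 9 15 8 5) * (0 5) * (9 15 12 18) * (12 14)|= |(0 3 12 10 15 8)(4 18 9 14 16)|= 30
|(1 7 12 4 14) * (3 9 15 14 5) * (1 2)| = 10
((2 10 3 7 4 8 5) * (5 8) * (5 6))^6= (2 5 6 4 7 3 10)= ((2 10 3 7 4 6 5))^6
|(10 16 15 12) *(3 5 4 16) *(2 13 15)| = |(2 13 15 12 10 3 5 4 16)| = 9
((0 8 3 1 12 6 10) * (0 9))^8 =(12) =((0 8 3 1 12 6 10 9))^8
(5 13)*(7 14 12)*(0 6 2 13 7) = (0 6 2 13 5 7 14 12) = [6, 1, 13, 3, 4, 7, 2, 14, 8, 9, 10, 11, 0, 5, 12]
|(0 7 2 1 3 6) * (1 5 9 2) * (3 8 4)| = 21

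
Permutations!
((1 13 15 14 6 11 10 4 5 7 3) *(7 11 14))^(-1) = ((1 13 15 7 3)(4 5 11 10)(6 14))^(-1) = (1 3 7 15 13)(4 10 11 5)(6 14)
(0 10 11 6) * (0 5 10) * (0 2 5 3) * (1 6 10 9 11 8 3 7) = (0 2 5 9 11 10 8 3)(1 6 7) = [2, 6, 5, 0, 4, 9, 7, 1, 3, 11, 8, 10]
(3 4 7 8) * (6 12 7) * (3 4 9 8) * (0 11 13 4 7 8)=[11, 1, 2, 9, 6, 5, 12, 3, 7, 0, 10, 13, 8, 4]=(0 11 13 4 6 12 8 7 3 9)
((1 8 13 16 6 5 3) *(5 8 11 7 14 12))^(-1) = (1 3 5 12 14 7 11)(6 16 13 8)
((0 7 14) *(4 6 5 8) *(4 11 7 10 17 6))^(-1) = ((0 10 17 6 5 8 11 7 14))^(-1) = (0 14 7 11 8 5 6 17 10)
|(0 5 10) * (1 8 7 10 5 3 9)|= |(0 3 9 1 8 7 10)|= 7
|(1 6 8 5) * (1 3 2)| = 6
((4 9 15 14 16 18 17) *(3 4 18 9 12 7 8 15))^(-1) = ((3 4 12 7 8 15 14 16 9)(17 18))^(-1) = (3 9 16 14 15 8 7 12 4)(17 18)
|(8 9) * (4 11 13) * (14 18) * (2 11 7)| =10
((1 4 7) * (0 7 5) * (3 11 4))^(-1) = (0 5 4 11 3 1 7)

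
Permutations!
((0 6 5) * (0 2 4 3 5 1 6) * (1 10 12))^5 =((1 6 10 12)(2 4 3 5))^5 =(1 6 10 12)(2 4 3 5)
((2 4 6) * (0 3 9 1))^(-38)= (0 9)(1 3)(2 4 6)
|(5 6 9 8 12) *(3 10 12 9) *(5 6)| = 4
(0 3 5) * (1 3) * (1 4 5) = (0 4 5)(1 3) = [4, 3, 2, 1, 5, 0]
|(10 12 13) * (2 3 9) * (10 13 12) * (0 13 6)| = |(0 13 6)(2 3 9)| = 3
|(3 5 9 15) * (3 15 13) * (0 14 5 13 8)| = |(15)(0 14 5 9 8)(3 13)| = 10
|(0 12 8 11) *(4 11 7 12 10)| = 12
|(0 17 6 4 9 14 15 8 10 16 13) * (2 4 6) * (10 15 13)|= |(0 17 2 4 9 14 13)(8 15)(10 16)|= 14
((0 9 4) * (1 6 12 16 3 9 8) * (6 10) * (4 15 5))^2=((0 8 1 10 6 12 16 3 9 15 5 4))^2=(0 1 6 16 9 5)(3 15 4 8 10 12)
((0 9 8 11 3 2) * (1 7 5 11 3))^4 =(11)(0 2 3 8 9)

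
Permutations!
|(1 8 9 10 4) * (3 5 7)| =15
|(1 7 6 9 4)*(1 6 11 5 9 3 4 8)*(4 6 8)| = 14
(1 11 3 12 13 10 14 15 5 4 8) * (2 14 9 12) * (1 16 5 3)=(1 11)(2 14 15 3)(4 8 16 5)(9 12 13 10)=[0, 11, 14, 2, 8, 4, 6, 7, 16, 12, 9, 1, 13, 10, 15, 3, 5]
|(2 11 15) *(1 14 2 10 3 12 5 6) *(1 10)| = 5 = |(1 14 2 11 15)(3 12 5 6 10)|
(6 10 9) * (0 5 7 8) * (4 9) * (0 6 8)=(0 5 7)(4 9 8 6 10)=[5, 1, 2, 3, 9, 7, 10, 0, 6, 8, 4]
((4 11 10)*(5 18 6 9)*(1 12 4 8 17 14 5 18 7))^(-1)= ((1 12 4 11 10 8 17 14 5 7)(6 9 18))^(-1)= (1 7 5 14 17 8 10 11 4 12)(6 18 9)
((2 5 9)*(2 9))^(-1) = (9)(2 5)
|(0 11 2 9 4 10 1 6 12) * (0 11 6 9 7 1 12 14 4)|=11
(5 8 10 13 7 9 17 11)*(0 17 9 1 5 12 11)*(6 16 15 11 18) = (0 17)(1 5 8 10 13 7)(6 16 15 11 12 18) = [17, 5, 2, 3, 4, 8, 16, 1, 10, 9, 13, 12, 18, 7, 14, 11, 15, 0, 6]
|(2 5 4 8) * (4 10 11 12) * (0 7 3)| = |(0 7 3)(2 5 10 11 12 4 8)| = 21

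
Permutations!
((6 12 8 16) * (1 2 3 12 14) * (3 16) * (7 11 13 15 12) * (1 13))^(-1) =(1 11 7 3 8 12 15 13 14 6 16 2)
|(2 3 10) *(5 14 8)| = 3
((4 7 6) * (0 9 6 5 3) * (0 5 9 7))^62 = (0 9 4 7 6)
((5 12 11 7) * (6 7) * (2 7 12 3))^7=(2 3 5 7)(6 12 11)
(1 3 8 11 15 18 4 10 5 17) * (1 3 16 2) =(1 16 2)(3 8 11 15 18 4 10 5 17) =[0, 16, 1, 8, 10, 17, 6, 7, 11, 9, 5, 15, 12, 13, 14, 18, 2, 3, 4]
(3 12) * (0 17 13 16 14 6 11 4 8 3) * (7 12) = (0 17 13 16 14 6 11 4 8 3 7 12) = [17, 1, 2, 7, 8, 5, 11, 12, 3, 9, 10, 4, 0, 16, 6, 15, 14, 13]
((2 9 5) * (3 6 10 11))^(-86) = (2 9 5)(3 10)(6 11)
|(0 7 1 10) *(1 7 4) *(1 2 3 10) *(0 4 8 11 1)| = 4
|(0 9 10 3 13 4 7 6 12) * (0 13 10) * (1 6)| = 6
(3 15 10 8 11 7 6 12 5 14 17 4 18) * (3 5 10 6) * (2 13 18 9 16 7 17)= (2 13 18 5 14)(3 15 6 12 10 8 11 17 4 9 16 7)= [0, 1, 13, 15, 9, 14, 12, 3, 11, 16, 8, 17, 10, 18, 2, 6, 7, 4, 5]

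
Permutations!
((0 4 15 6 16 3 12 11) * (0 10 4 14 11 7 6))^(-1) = (0 15 4 10 11 14)(3 16 6 7 12)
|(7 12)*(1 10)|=2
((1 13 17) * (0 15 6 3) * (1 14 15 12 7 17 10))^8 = ((0 12 7 17 14 15 6 3)(1 13 10))^8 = (17)(1 10 13)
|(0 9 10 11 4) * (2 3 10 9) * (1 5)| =|(0 2 3 10 11 4)(1 5)| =6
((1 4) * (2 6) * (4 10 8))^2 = ((1 10 8 4)(2 6))^2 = (1 8)(4 10)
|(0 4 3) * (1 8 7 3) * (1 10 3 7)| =4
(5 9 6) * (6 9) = (9)(5 6) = [0, 1, 2, 3, 4, 6, 5, 7, 8, 9]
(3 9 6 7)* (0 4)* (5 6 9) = [4, 1, 2, 5, 0, 6, 7, 3, 8, 9] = (9)(0 4)(3 5 6 7)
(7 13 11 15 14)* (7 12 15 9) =(7 13 11 9)(12 15 14) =[0, 1, 2, 3, 4, 5, 6, 13, 8, 7, 10, 9, 15, 11, 12, 14]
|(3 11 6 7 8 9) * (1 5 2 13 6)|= 10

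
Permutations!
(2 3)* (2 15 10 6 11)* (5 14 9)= (2 3 15 10 6 11)(5 14 9)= [0, 1, 3, 15, 4, 14, 11, 7, 8, 5, 6, 2, 12, 13, 9, 10]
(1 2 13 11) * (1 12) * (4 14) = (1 2 13 11 12)(4 14) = [0, 2, 13, 3, 14, 5, 6, 7, 8, 9, 10, 12, 1, 11, 4]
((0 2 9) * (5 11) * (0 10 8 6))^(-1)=(0 6 8 10 9 2)(5 11)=((0 2 9 10 8 6)(5 11))^(-1)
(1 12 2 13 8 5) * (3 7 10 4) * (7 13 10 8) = (1 12 2 10 4 3 13 7 8 5) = [0, 12, 10, 13, 3, 1, 6, 8, 5, 9, 4, 11, 2, 7]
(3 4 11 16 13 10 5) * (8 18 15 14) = (3 4 11 16 13 10 5)(8 18 15 14) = [0, 1, 2, 4, 11, 3, 6, 7, 18, 9, 5, 16, 12, 10, 8, 14, 13, 17, 15]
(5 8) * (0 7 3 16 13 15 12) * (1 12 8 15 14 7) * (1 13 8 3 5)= [13, 12, 2, 16, 4, 15, 6, 5, 1, 9, 10, 11, 0, 14, 7, 3, 8]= (0 13 14 7 5 15 3 16 8 1 12)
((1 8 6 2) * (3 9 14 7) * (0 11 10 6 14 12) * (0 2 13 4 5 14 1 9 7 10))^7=((0 11)(1 8)(2 9 12)(3 7)(4 5 14 10 6 13))^7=(0 11)(1 8)(2 9 12)(3 7)(4 5 14 10 6 13)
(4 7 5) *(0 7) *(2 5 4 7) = [2, 1, 5, 3, 0, 7, 6, 4] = (0 2 5 7 4)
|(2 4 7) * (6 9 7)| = |(2 4 6 9 7)| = 5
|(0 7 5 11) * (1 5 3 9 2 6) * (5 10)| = 10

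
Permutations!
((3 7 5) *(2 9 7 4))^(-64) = ((2 9 7 5 3 4))^(-64) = (2 7 3)(4 9 5)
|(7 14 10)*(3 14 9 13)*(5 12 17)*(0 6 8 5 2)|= 42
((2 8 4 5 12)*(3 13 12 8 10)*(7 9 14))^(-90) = ((2 10 3 13 12)(4 5 8)(7 9 14))^(-90) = (14)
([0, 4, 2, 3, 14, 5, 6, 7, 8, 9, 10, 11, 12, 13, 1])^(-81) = [0, 1, 2, 3, 4, 5, 6, 7, 8, 9, 10, 11, 12, 13, 14]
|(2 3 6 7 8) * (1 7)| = |(1 7 8 2 3 6)| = 6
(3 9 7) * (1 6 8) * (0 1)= (0 1 6 8)(3 9 7)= [1, 6, 2, 9, 4, 5, 8, 3, 0, 7]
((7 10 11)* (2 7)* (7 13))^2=(2 7 11 13 10)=((2 13 7 10 11))^2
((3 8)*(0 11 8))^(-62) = ((0 11 8 3))^(-62) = (0 8)(3 11)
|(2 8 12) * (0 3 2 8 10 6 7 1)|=|(0 3 2 10 6 7 1)(8 12)|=14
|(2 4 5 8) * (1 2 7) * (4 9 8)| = 10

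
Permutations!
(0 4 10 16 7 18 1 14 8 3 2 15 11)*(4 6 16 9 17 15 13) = (0 6 16 7 18 1 14 8 3 2 13 4 10 9 17 15 11) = [6, 14, 13, 2, 10, 5, 16, 18, 3, 17, 9, 0, 12, 4, 8, 11, 7, 15, 1]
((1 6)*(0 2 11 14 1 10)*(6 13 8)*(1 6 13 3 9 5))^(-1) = (0 10 6 14 11 2)(1 5 9 3)(8 13)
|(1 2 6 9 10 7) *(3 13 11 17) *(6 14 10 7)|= |(1 2 14 10 6 9 7)(3 13 11 17)|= 28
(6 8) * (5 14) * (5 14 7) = (14)(5 7)(6 8) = [0, 1, 2, 3, 4, 7, 8, 5, 6, 9, 10, 11, 12, 13, 14]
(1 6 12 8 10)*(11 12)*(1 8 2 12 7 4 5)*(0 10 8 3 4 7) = (0 10 3 4 5 1 6 11)(2 12) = [10, 6, 12, 4, 5, 1, 11, 7, 8, 9, 3, 0, 2]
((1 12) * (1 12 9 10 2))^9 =((12)(1 9 10 2))^9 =(12)(1 9 10 2)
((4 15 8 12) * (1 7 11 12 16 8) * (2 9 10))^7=((1 7 11 12 4 15)(2 9 10)(8 16))^7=(1 7 11 12 4 15)(2 9 10)(8 16)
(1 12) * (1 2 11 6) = (1 12 2 11 6) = [0, 12, 11, 3, 4, 5, 1, 7, 8, 9, 10, 6, 2]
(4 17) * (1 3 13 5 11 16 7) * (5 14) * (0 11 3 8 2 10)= (0 11 16 7 1 8 2 10)(3 13 14 5)(4 17)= [11, 8, 10, 13, 17, 3, 6, 1, 2, 9, 0, 16, 12, 14, 5, 15, 7, 4]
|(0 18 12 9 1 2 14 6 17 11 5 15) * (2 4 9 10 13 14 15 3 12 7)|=|(0 18 7 2 15)(1 4 9)(3 12 10 13 14 6 17 11 5)|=45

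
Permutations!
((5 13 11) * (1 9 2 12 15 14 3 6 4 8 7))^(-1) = (1 7 8 4 6 3 14 15 12 2 9)(5 11 13) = ((1 9 2 12 15 14 3 6 4 8 7)(5 13 11))^(-1)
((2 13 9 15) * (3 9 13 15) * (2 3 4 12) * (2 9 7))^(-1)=(2 7 3 15)(4 9 12)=((2 15 3 7)(4 12 9))^(-1)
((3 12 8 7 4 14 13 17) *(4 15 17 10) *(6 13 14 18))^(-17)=((3 12 8 7 15 17)(4 18 6 13 10))^(-17)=(3 12 8 7 15 17)(4 13 18 10 6)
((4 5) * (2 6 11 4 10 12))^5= ((2 6 11 4 5 10 12))^5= (2 10 4 6 12 5 11)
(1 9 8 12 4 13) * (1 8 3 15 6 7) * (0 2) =(0 2)(1 9 3 15 6 7)(4 13 8 12) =[2, 9, 0, 15, 13, 5, 7, 1, 12, 3, 10, 11, 4, 8, 14, 6]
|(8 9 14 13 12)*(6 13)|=6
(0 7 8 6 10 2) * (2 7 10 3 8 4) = (0 10 7 4 2)(3 8 6) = [10, 1, 0, 8, 2, 5, 3, 4, 6, 9, 7]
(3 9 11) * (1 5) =[0, 5, 2, 9, 4, 1, 6, 7, 8, 11, 10, 3] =(1 5)(3 9 11)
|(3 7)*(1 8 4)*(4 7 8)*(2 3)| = 4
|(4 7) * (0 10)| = 2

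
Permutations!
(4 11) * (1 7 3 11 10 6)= (1 7 3 11 4 10 6)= [0, 7, 2, 11, 10, 5, 1, 3, 8, 9, 6, 4]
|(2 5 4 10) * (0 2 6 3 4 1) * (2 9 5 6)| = |(0 9 5 1)(2 6 3 4 10)| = 20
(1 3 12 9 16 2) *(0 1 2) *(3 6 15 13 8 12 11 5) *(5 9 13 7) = (0 1 6 15 7 5 3 11 9 16)(8 12 13) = [1, 6, 2, 11, 4, 3, 15, 5, 12, 16, 10, 9, 13, 8, 14, 7, 0]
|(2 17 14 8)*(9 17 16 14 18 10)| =|(2 16 14 8)(9 17 18 10)| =4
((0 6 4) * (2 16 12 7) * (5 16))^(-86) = (0 6 4)(2 7 12 16 5)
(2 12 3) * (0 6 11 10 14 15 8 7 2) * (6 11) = (0 11 10 14 15 8 7 2 12 3) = [11, 1, 12, 0, 4, 5, 6, 2, 7, 9, 14, 10, 3, 13, 15, 8]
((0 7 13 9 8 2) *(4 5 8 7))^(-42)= ((0 4 5 8 2)(7 13 9))^(-42)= (13)(0 8 4 2 5)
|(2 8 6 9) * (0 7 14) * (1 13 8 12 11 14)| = 11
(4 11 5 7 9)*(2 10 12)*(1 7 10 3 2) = (1 7 9 4 11 5 10 12)(2 3) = [0, 7, 3, 2, 11, 10, 6, 9, 8, 4, 12, 5, 1]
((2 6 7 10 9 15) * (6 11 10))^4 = ((2 11 10 9 15)(6 7))^4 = (2 15 9 10 11)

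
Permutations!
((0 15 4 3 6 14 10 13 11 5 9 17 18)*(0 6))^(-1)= ((0 15 4 3)(5 9 17 18 6 14 10 13 11))^(-1)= (0 3 4 15)(5 11 13 10 14 6 18 17 9)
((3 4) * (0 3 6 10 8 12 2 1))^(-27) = (12)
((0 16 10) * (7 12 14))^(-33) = ((0 16 10)(7 12 14))^(-33) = (16)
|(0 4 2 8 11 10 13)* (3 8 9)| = |(0 4 2 9 3 8 11 10 13)| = 9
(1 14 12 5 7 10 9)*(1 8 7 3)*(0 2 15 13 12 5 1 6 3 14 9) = (0 2 15 13 12 1 9 8 7 10)(3 6)(5 14) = [2, 9, 15, 6, 4, 14, 3, 10, 7, 8, 0, 11, 1, 12, 5, 13]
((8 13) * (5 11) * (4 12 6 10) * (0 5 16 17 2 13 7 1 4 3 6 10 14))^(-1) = ((0 5 11 16 17 2 13 8 7 1 4 12 10 3 6 14))^(-1) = (0 14 6 3 10 12 4 1 7 8 13 2 17 16 11 5)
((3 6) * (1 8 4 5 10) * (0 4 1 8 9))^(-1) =(0 9 1 8 10 5 4)(3 6)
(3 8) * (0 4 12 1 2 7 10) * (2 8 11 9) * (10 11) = [4, 8, 7, 10, 12, 5, 6, 11, 3, 2, 0, 9, 1] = (0 4 12 1 8 3 10)(2 7 11 9)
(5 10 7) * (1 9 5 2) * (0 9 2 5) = (0 9)(1 2)(5 10 7) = [9, 2, 1, 3, 4, 10, 6, 5, 8, 0, 7]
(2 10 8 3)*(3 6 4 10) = (2 3)(4 10 8 6) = [0, 1, 3, 2, 10, 5, 4, 7, 6, 9, 8]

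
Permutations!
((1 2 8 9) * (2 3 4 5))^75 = (1 8 5 3 9 2 4)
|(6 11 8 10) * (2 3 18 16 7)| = 20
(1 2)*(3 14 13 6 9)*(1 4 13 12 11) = (1 2 4 13 6 9 3 14 12 11) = [0, 2, 4, 14, 13, 5, 9, 7, 8, 3, 10, 1, 11, 6, 12]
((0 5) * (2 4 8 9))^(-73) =(0 5)(2 9 8 4)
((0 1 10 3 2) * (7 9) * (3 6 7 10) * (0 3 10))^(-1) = ((0 1 10 6 7 9)(2 3))^(-1) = (0 9 7 6 10 1)(2 3)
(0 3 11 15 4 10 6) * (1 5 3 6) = (0 6)(1 5 3 11 15 4 10) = [6, 5, 2, 11, 10, 3, 0, 7, 8, 9, 1, 15, 12, 13, 14, 4]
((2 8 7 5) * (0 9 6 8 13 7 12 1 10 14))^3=((0 9 6 8 12 1 10 14)(2 13 7 5))^3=(0 8 10 9 12 14 6 1)(2 5 7 13)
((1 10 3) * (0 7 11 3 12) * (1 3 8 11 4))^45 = ((0 7 4 1 10 12)(8 11))^45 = (0 1)(4 12)(7 10)(8 11)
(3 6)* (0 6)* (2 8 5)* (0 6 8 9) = (0 8 5 2 9)(3 6) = [8, 1, 9, 6, 4, 2, 3, 7, 5, 0]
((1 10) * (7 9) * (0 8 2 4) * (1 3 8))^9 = ((0 1 10 3 8 2 4)(7 9))^9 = (0 10 8 4 1 3 2)(7 9)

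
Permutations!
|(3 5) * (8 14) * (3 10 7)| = 4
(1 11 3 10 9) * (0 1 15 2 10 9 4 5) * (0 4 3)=(0 1 11)(2 10 3 9 15)(4 5)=[1, 11, 10, 9, 5, 4, 6, 7, 8, 15, 3, 0, 12, 13, 14, 2]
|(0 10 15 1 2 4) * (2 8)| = 7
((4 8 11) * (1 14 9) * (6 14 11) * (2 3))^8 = (1 11 4 8 6 14 9)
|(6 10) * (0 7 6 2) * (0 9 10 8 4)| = 15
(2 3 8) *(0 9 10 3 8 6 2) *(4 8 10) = (0 9 4 8)(2 10 3 6) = [9, 1, 10, 6, 8, 5, 2, 7, 0, 4, 3]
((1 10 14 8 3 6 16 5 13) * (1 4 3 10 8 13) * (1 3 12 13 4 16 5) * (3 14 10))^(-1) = (1 16 13 12 4 14 5 6 3 8)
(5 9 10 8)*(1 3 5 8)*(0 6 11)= (0 6 11)(1 3 5 9 10)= [6, 3, 2, 5, 4, 9, 11, 7, 8, 10, 1, 0]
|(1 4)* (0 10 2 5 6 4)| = |(0 10 2 5 6 4 1)| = 7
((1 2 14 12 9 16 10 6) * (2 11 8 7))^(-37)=(1 9 7 6 12 8 10 14 11 16 2)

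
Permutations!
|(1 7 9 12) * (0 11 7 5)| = |(0 11 7 9 12 1 5)| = 7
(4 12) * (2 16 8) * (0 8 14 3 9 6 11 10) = [8, 1, 16, 9, 12, 5, 11, 7, 2, 6, 0, 10, 4, 13, 3, 15, 14] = (0 8 2 16 14 3 9 6 11 10)(4 12)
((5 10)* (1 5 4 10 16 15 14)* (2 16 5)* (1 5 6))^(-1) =((1 2 16 15 14 5 6)(4 10))^(-1) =(1 6 5 14 15 16 2)(4 10)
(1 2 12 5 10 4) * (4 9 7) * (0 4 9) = (0 4 1 2 12 5 10)(7 9) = [4, 2, 12, 3, 1, 10, 6, 9, 8, 7, 0, 11, 5]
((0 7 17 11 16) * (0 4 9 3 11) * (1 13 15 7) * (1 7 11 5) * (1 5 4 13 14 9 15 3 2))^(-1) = ((0 7 17)(1 14 9 2)(3 4 15 11 16 13))^(-1) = (0 17 7)(1 2 9 14)(3 13 16 11 15 4)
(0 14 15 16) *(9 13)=(0 14 15 16)(9 13)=[14, 1, 2, 3, 4, 5, 6, 7, 8, 13, 10, 11, 12, 9, 15, 16, 0]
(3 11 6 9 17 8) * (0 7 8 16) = (0 7 8 3 11 6 9 17 16) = [7, 1, 2, 11, 4, 5, 9, 8, 3, 17, 10, 6, 12, 13, 14, 15, 0, 16]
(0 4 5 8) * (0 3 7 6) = (0 4 5 8 3 7 6) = [4, 1, 2, 7, 5, 8, 0, 6, 3]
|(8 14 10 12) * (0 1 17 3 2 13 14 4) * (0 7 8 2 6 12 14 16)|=18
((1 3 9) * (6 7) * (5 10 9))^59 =(1 9 10 5 3)(6 7)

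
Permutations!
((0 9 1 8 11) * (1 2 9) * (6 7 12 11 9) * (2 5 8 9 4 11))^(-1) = (0 11 4 8 5 9 1)(2 12 7 6)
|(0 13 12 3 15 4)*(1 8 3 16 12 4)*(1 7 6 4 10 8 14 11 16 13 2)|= 15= |(0 2 1 14 11 16 12 13 10 8 3 15 7 6 4)|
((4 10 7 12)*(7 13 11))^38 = ((4 10 13 11 7 12))^38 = (4 13 7)(10 11 12)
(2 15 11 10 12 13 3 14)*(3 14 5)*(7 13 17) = [0, 1, 15, 5, 4, 3, 6, 13, 8, 9, 12, 10, 17, 14, 2, 11, 16, 7] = (2 15 11 10 12 17 7 13 14)(3 5)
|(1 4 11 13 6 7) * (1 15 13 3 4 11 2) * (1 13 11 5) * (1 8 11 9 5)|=|(2 13 6 7 15 9 5 8 11 3 4)|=11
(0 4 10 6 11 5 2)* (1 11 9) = (0 4 10 6 9 1 11 5 2) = [4, 11, 0, 3, 10, 2, 9, 7, 8, 1, 6, 5]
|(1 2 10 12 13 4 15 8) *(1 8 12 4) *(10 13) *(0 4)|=15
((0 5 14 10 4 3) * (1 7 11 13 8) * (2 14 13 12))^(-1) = ((0 5 13 8 1 7 11 12 2 14 10 4 3))^(-1) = (0 3 4 10 14 2 12 11 7 1 8 13 5)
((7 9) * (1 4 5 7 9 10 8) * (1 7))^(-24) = (10)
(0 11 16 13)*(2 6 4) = (0 11 16 13)(2 6 4) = [11, 1, 6, 3, 2, 5, 4, 7, 8, 9, 10, 16, 12, 0, 14, 15, 13]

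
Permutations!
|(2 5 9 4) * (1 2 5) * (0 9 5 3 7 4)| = |(0 9)(1 2)(3 7 4)| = 6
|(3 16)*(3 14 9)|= 4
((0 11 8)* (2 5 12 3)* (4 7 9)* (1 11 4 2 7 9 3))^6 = (0 1 2)(4 11 5)(8 12 9)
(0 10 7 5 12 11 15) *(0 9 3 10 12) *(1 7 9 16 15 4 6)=(0 12 11 4 6 1 7 5)(3 10 9)(15 16)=[12, 7, 2, 10, 6, 0, 1, 5, 8, 3, 9, 4, 11, 13, 14, 16, 15]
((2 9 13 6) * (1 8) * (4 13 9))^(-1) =((1 8)(2 4 13 6))^(-1) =(1 8)(2 6 13 4)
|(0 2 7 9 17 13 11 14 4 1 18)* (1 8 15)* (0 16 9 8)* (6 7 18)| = 10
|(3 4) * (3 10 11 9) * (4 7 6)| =7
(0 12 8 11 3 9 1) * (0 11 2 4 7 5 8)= (0 12)(1 11 3 9)(2 4 7 5 8)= [12, 11, 4, 9, 7, 8, 6, 5, 2, 1, 10, 3, 0]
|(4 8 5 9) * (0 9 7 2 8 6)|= |(0 9 4 6)(2 8 5 7)|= 4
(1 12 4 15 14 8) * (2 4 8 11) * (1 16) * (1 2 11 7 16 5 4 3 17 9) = (1 12 8 5 4 15 14 7 16 2 3 17 9) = [0, 12, 3, 17, 15, 4, 6, 16, 5, 1, 10, 11, 8, 13, 7, 14, 2, 9]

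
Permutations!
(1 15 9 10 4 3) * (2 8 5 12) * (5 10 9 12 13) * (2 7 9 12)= (1 15 2 8 10 4 3)(5 13)(7 9 12)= [0, 15, 8, 1, 3, 13, 6, 9, 10, 12, 4, 11, 7, 5, 14, 2]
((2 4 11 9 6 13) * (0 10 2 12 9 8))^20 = (13)(0 2 11)(4 8 10)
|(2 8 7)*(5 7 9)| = |(2 8 9 5 7)| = 5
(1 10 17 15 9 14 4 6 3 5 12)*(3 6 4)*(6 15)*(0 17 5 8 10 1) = (0 17 6 15 9 14 3 8 10 5 12) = [17, 1, 2, 8, 4, 12, 15, 7, 10, 14, 5, 11, 0, 13, 3, 9, 16, 6]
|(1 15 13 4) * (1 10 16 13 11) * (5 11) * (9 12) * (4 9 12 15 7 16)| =|(1 7 16 13 9 15 5 11)(4 10)| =8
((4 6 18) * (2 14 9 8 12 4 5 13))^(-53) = ((2 14 9 8 12 4 6 18 5 13))^(-53) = (2 18 12 14 5 4 9 13 6 8)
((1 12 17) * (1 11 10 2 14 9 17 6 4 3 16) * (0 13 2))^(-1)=((0 13 2 14 9 17 11 10)(1 12 6 4 3 16))^(-1)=(0 10 11 17 9 14 2 13)(1 16 3 4 6 12)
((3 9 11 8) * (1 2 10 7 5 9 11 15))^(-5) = ((1 2 10 7 5 9 15)(3 11 8))^(-5) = (1 10 5 15 2 7 9)(3 11 8)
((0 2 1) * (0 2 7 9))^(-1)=((0 7 9)(1 2))^(-1)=(0 9 7)(1 2)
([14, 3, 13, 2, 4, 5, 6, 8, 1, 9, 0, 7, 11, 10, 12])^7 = (0 3 11 10 1 12 13 8 14 2 7)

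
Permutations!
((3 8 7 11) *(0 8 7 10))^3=(11)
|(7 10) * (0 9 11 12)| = 4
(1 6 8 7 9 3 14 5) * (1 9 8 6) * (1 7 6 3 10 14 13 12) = (1 7 8 6 3 13 12)(5 9 10 14) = [0, 7, 2, 13, 4, 9, 3, 8, 6, 10, 14, 11, 1, 12, 5]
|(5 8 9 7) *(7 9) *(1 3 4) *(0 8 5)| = |(9)(0 8 7)(1 3 4)| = 3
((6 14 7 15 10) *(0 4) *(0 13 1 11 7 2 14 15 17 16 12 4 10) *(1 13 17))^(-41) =(0 15 6 10)(1 11 7)(2 14)(4 12 16 17)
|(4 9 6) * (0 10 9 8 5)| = |(0 10 9 6 4 8 5)| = 7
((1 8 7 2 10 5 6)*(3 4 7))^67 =(1 7 6 4 5 3 10 8 2)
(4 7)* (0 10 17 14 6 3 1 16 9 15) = [10, 16, 2, 1, 7, 5, 3, 4, 8, 15, 17, 11, 12, 13, 6, 0, 9, 14] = (0 10 17 14 6 3 1 16 9 15)(4 7)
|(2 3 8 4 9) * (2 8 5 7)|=|(2 3 5 7)(4 9 8)|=12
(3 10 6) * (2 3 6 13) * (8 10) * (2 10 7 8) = [0, 1, 3, 2, 4, 5, 6, 8, 7, 9, 13, 11, 12, 10] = (2 3)(7 8)(10 13)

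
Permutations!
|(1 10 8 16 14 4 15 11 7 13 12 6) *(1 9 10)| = |(4 15 11 7 13 12 6 9 10 8 16 14)| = 12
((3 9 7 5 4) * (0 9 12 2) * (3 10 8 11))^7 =(0 11 5 2 8 7 12 10 9 3 4)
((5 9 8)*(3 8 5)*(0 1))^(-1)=((0 1)(3 8)(5 9))^(-1)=(0 1)(3 8)(5 9)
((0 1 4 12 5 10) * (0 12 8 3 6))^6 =(12)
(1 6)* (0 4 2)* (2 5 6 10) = (0 4 5 6 1 10 2) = [4, 10, 0, 3, 5, 6, 1, 7, 8, 9, 2]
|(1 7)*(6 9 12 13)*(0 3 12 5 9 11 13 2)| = |(0 3 12 2)(1 7)(5 9)(6 11 13)| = 12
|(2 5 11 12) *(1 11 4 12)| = 4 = |(1 11)(2 5 4 12)|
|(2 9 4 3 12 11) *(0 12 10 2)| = 15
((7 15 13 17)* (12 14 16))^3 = ((7 15 13 17)(12 14 16))^3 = (7 17 13 15)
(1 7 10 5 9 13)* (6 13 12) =[0, 7, 2, 3, 4, 9, 13, 10, 8, 12, 5, 11, 6, 1] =(1 7 10 5 9 12 6 13)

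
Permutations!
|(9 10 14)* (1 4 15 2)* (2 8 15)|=|(1 4 2)(8 15)(9 10 14)|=6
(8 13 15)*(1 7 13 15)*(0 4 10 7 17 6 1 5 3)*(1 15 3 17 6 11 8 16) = [4, 6, 2, 0, 10, 17, 15, 13, 3, 9, 7, 8, 12, 5, 14, 16, 1, 11] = (0 4 10 7 13 5 17 11 8 3)(1 6 15 16)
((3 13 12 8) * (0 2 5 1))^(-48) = ((0 2 5 1)(3 13 12 8))^(-48) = (13)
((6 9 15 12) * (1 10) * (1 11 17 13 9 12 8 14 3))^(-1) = (1 3 14 8 15 9 13 17 11 10)(6 12)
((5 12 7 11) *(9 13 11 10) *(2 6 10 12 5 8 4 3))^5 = (2 11 6 8 10 4 9 3 13)(7 12)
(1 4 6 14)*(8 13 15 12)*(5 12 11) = (1 4 6 14)(5 12 8 13 15 11) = [0, 4, 2, 3, 6, 12, 14, 7, 13, 9, 10, 5, 8, 15, 1, 11]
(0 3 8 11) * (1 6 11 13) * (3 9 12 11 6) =[9, 3, 2, 8, 4, 5, 6, 7, 13, 12, 10, 0, 11, 1] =(0 9 12 11)(1 3 8 13)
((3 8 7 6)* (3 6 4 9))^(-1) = (3 9 4 7 8)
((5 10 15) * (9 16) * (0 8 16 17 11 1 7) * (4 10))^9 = ((0 8 16 9 17 11 1 7)(4 10 15 5))^9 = (0 8 16 9 17 11 1 7)(4 10 15 5)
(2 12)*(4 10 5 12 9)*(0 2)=[2, 1, 9, 3, 10, 12, 6, 7, 8, 4, 5, 11, 0]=(0 2 9 4 10 5 12)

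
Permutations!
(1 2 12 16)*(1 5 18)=(1 2 12 16 5 18)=[0, 2, 12, 3, 4, 18, 6, 7, 8, 9, 10, 11, 16, 13, 14, 15, 5, 17, 1]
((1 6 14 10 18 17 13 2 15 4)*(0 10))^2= ((0 10 18 17 13 2 15 4 1 6 14))^2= (0 18 13 15 1 14 10 17 2 4 6)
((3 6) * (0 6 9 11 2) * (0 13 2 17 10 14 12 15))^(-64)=((0 6 3 9 11 17 10 14 12 15)(2 13))^(-64)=(0 10 3 12 11)(6 14 9 15 17)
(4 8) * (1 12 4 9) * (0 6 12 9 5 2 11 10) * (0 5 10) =[6, 9, 11, 3, 8, 2, 12, 7, 10, 1, 5, 0, 4] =(0 6 12 4 8 10 5 2 11)(1 9)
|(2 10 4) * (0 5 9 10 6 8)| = 8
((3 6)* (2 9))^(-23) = (2 9)(3 6)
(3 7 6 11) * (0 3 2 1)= (0 3 7 6 11 2 1)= [3, 0, 1, 7, 4, 5, 11, 6, 8, 9, 10, 2]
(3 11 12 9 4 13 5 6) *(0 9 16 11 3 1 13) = [9, 13, 2, 3, 0, 6, 1, 7, 8, 4, 10, 12, 16, 5, 14, 15, 11] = (0 9 4)(1 13 5 6)(11 12 16)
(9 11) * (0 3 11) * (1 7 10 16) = (0 3 11 9)(1 7 10 16) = [3, 7, 2, 11, 4, 5, 6, 10, 8, 0, 16, 9, 12, 13, 14, 15, 1]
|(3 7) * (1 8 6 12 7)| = 6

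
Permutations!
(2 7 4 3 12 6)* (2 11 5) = (2 7 4 3 12 6 11 5) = [0, 1, 7, 12, 3, 2, 11, 4, 8, 9, 10, 5, 6]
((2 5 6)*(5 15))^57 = ((2 15 5 6))^57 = (2 15 5 6)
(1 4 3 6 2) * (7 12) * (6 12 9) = (1 4 3 12 7 9 6 2) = [0, 4, 1, 12, 3, 5, 2, 9, 8, 6, 10, 11, 7]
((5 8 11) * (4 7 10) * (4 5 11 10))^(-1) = ((11)(4 7)(5 8 10))^(-1) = (11)(4 7)(5 10 8)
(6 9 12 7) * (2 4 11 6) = [0, 1, 4, 3, 11, 5, 9, 2, 8, 12, 10, 6, 7] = (2 4 11 6 9 12 7)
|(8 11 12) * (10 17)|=|(8 11 12)(10 17)|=6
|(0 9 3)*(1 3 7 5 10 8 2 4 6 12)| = 12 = |(0 9 7 5 10 8 2 4 6 12 1 3)|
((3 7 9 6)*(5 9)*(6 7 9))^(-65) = ((3 9 7 5 6))^(-65) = (9)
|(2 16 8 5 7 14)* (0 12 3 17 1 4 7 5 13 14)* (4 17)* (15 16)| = 30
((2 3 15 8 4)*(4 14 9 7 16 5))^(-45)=(2 9)(3 7)(4 14)(5 8)(15 16)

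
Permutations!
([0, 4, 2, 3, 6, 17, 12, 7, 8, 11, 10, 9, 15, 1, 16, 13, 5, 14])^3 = [0, 12, 2, 3, 15, 16, 13, 7, 8, 11, 10, 9, 1, 6, 17, 4, 14, 5]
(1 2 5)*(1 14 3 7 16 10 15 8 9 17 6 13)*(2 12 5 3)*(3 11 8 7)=(1 12 5 14 2 11 8 9 17 6 13)(7 16 10 15)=[0, 12, 11, 3, 4, 14, 13, 16, 9, 17, 15, 8, 5, 1, 2, 7, 10, 6]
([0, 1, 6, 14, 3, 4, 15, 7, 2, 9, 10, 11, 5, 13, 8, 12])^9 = (15)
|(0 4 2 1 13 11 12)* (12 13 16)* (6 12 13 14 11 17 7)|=|(0 4 2 1 16 13 17 7 6 12)(11 14)|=10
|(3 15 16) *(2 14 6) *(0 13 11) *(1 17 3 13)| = 24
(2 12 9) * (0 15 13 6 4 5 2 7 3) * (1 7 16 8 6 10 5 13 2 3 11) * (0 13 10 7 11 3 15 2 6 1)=(0 2 12 9 16 8 1 11)(3 13 7)(4 10 5 15 6)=[2, 11, 12, 13, 10, 15, 4, 3, 1, 16, 5, 0, 9, 7, 14, 6, 8]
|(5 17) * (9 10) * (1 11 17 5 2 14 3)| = |(1 11 17 2 14 3)(9 10)| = 6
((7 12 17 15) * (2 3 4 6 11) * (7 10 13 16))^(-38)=((2 3 4 6 11)(7 12 17 15 10 13 16))^(-38)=(2 4 11 3 6)(7 10 12 13 17 16 15)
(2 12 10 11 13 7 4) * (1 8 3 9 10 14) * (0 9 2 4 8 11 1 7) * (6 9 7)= (0 7 8 3 2 12 14 6 9 10 1 11 13)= [7, 11, 12, 2, 4, 5, 9, 8, 3, 10, 1, 13, 14, 0, 6]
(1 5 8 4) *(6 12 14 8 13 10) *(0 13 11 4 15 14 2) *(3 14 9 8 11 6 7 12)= [13, 5, 0, 14, 1, 6, 3, 12, 15, 8, 7, 4, 2, 10, 11, 9]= (0 13 10 7 12 2)(1 5 6 3 14 11 4)(8 15 9)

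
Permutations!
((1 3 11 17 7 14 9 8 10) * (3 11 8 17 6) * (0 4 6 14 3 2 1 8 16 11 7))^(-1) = (0 17 9 14 11 16 3 7 1 2 6 4)(8 10) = ((0 4 6 2 1 7 3 16 11 14 9 17)(8 10))^(-1)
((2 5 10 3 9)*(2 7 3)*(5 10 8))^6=(10)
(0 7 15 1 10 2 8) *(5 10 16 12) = (0 7 15 1 16 12 5 10 2 8) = [7, 16, 8, 3, 4, 10, 6, 15, 0, 9, 2, 11, 5, 13, 14, 1, 12]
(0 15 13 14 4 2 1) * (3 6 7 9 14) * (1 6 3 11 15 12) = (0 12 1)(2 6 7 9 14 4)(11 15 13) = [12, 0, 6, 3, 2, 5, 7, 9, 8, 14, 10, 15, 1, 11, 4, 13]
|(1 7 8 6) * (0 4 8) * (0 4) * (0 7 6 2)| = |(0 7 4 8 2)(1 6)| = 10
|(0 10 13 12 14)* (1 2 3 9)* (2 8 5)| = |(0 10 13 12 14)(1 8 5 2 3 9)| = 30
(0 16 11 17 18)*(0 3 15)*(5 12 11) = [16, 1, 2, 15, 4, 12, 6, 7, 8, 9, 10, 17, 11, 13, 14, 0, 5, 18, 3] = (0 16 5 12 11 17 18 3 15)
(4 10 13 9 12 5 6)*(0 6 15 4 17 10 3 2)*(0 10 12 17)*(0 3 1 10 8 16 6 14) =(0 14)(1 10 13 9 17 12 5 15 4)(2 8 16 6 3) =[14, 10, 8, 2, 1, 15, 3, 7, 16, 17, 13, 11, 5, 9, 0, 4, 6, 12]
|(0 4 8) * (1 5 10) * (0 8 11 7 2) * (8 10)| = 20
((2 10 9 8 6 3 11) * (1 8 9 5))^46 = (1 10 11 6)(2 3 8 5)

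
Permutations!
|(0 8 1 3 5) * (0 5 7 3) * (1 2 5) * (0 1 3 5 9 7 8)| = 6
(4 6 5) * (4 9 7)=[0, 1, 2, 3, 6, 9, 5, 4, 8, 7]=(4 6 5 9 7)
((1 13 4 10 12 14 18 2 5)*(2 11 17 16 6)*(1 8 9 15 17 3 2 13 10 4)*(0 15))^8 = ((0 15 17 16 6 13 1 10 12 14 18 11 3 2 5 8 9))^8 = (0 12 9 10 8 1 5 13 2 6 3 16 11 17 18 15 14)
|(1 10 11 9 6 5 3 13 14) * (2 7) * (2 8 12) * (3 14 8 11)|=13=|(1 10 3 13 8 12 2 7 11 9 6 5 14)|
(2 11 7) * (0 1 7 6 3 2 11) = [1, 7, 0, 2, 4, 5, 3, 11, 8, 9, 10, 6] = (0 1 7 11 6 3 2)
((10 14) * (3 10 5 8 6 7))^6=(3 7 6 8 5 14 10)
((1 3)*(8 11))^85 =(1 3)(8 11)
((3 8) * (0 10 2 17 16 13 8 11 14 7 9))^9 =(0 14 8 17)(2 9 11 13)(3 16 10 7)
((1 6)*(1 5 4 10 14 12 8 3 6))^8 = (14)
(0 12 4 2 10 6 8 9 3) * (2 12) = (0 2 10 6 8 9 3)(4 12) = [2, 1, 10, 0, 12, 5, 8, 7, 9, 3, 6, 11, 4]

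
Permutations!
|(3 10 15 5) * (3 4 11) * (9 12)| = |(3 10 15 5 4 11)(9 12)| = 6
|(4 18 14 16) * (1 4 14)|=6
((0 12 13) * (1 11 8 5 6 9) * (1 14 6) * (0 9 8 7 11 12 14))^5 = (0 1 14 12 6 13 8 9 5)(7 11) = ((0 14 6 8 5 1 12 13 9)(7 11))^5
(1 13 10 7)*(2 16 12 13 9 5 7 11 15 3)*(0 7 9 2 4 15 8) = [7, 2, 16, 4, 15, 9, 6, 1, 0, 5, 11, 8, 13, 10, 14, 3, 12] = (0 7 1 2 16 12 13 10 11 8)(3 4 15)(5 9)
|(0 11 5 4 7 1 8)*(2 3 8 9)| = 10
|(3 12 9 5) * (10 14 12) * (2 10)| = |(2 10 14 12 9 5 3)| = 7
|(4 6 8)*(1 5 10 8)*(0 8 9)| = 8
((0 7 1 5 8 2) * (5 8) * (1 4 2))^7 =(0 2 4 7)(1 8)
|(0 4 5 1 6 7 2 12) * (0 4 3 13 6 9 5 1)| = 11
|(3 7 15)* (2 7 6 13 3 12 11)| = |(2 7 15 12 11)(3 6 13)| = 15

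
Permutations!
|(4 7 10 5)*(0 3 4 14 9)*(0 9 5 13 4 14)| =|(0 3 14 5)(4 7 10 13)| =4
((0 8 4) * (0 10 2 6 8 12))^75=(0 12)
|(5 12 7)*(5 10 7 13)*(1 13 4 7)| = 7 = |(1 13 5 12 4 7 10)|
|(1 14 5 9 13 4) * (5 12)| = 7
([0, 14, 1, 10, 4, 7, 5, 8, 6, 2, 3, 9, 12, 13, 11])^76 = (1 14 11 9 2)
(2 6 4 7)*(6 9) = (2 9 6 4 7) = [0, 1, 9, 3, 7, 5, 4, 2, 8, 6]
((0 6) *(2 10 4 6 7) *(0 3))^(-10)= (0 4 7 6 2 3 10)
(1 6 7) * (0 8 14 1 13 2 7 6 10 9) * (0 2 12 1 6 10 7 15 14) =(0 8)(1 7 13 12)(2 15 14 6 10 9) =[8, 7, 15, 3, 4, 5, 10, 13, 0, 2, 9, 11, 1, 12, 6, 14]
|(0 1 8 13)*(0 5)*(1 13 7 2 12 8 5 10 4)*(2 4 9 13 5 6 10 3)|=22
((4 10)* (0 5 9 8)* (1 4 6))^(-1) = ((0 5 9 8)(1 4 10 6))^(-1) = (0 8 9 5)(1 6 10 4)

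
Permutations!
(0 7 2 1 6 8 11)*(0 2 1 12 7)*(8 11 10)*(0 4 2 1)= (0 4 2 12 7)(1 6 11)(8 10)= [4, 6, 12, 3, 2, 5, 11, 0, 10, 9, 8, 1, 7]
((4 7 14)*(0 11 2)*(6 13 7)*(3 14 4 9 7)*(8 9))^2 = ((0 11 2)(3 14 8 9 7 4 6 13))^2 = (0 2 11)(3 8 7 6)(4 13 14 9)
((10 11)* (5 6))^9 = (5 6)(10 11)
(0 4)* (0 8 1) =(0 4 8 1) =[4, 0, 2, 3, 8, 5, 6, 7, 1]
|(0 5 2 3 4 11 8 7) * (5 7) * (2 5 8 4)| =|(0 7)(2 3)(4 11)| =2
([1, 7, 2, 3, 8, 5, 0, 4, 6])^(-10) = [7, 4, 2, 3, 6, 5, 1, 8, 0]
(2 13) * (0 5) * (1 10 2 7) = [5, 10, 13, 3, 4, 0, 6, 1, 8, 9, 2, 11, 12, 7] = (0 5)(1 10 2 13 7)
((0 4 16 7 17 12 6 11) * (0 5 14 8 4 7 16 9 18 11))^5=(4 14 11 9 8 5 18)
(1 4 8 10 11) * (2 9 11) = [0, 4, 9, 3, 8, 5, 6, 7, 10, 11, 2, 1] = (1 4 8 10 2 9 11)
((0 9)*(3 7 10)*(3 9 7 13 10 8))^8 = (0 7 8 3 13 10 9) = ((0 7 8 3 13 10 9))^8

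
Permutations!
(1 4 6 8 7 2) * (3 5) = (1 4 6 8 7 2)(3 5) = [0, 4, 1, 5, 6, 3, 8, 2, 7]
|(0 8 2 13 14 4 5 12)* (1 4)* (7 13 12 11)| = |(0 8 2 12)(1 4 5 11 7 13 14)| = 28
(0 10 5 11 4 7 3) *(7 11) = (0 10 5 7 3)(4 11) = [10, 1, 2, 0, 11, 7, 6, 3, 8, 9, 5, 4]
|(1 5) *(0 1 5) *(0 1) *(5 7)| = 2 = |(5 7)|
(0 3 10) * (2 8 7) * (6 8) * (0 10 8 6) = (10)(0 3 8 7 2) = [3, 1, 0, 8, 4, 5, 6, 2, 7, 9, 10]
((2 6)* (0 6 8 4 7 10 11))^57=(0 6 2 8 4 7 10 11)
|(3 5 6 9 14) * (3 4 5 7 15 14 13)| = 9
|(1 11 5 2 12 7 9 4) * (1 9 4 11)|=|(2 12 7 4 9 11 5)|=7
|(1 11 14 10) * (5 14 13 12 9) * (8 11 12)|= |(1 12 9 5 14 10)(8 11 13)|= 6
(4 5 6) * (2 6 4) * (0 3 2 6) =(6)(0 3 2)(4 5) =[3, 1, 0, 2, 5, 4, 6]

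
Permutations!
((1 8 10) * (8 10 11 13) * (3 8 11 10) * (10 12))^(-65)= (11 13)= ((1 3 8 12 10)(11 13))^(-65)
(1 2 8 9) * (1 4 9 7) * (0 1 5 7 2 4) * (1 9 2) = (0 9)(1 4 2 8)(5 7) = [9, 4, 8, 3, 2, 7, 6, 5, 1, 0]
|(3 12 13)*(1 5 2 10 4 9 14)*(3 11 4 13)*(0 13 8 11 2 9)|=28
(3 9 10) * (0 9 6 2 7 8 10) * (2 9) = (0 2 7 8 10 3 6 9) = [2, 1, 7, 6, 4, 5, 9, 8, 10, 0, 3]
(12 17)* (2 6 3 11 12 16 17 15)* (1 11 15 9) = (1 11 12 9)(2 6 3 15)(16 17) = [0, 11, 6, 15, 4, 5, 3, 7, 8, 1, 10, 12, 9, 13, 14, 2, 17, 16]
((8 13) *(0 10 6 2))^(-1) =((0 10 6 2)(8 13))^(-1) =(0 2 6 10)(8 13)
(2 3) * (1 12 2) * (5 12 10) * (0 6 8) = (0 6 8)(1 10 5 12 2 3) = [6, 10, 3, 1, 4, 12, 8, 7, 0, 9, 5, 11, 2]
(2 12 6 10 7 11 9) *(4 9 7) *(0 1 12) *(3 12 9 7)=(0 1 9 2)(3 12 6 10 4 7 11)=[1, 9, 0, 12, 7, 5, 10, 11, 8, 2, 4, 3, 6]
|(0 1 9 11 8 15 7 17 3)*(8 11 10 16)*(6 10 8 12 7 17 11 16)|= |(0 1 9 8 15 17 3)(6 10)(7 11 16 12)|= 28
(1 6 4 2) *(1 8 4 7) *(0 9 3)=[9, 6, 8, 0, 2, 5, 7, 1, 4, 3]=(0 9 3)(1 6 7)(2 8 4)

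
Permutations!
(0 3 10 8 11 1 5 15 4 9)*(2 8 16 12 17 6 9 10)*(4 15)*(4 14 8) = (0 3 2 4 10 16 12 17 6 9)(1 5 14 8 11) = [3, 5, 4, 2, 10, 14, 9, 7, 11, 0, 16, 1, 17, 13, 8, 15, 12, 6]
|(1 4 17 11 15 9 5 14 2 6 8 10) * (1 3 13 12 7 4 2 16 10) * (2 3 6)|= |(1 3 13 12 7 4 17 11 15 9 5 14 16 10 6 8)|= 16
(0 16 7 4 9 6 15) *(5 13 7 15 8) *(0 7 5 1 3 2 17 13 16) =(1 3 2 17 13 5 16 15 7 4 9 6 8) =[0, 3, 17, 2, 9, 16, 8, 4, 1, 6, 10, 11, 12, 5, 14, 7, 15, 13]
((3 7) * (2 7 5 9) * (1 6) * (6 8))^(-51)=((1 8 6)(2 7 3 5 9))^(-51)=(2 9 5 3 7)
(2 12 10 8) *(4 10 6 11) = (2 12 6 11 4 10 8) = [0, 1, 12, 3, 10, 5, 11, 7, 2, 9, 8, 4, 6]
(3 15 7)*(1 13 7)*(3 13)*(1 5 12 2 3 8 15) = [0, 8, 3, 1, 4, 12, 6, 13, 15, 9, 10, 11, 2, 7, 14, 5] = (1 8 15 5 12 2 3)(7 13)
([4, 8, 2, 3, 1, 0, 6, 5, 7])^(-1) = [5, 4, 2, 3, 0, 7, 6, 8, 1]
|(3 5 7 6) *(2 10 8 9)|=4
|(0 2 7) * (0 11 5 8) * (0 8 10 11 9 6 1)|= |(0 2 7 9 6 1)(5 10 11)|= 6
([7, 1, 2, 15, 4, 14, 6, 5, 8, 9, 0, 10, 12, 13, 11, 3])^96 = (15)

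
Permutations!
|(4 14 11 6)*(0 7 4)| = 6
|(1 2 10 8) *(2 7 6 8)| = 4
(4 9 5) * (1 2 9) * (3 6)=[0, 2, 9, 6, 1, 4, 3, 7, 8, 5]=(1 2 9 5 4)(3 6)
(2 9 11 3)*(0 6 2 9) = [6, 1, 0, 9, 4, 5, 2, 7, 8, 11, 10, 3] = (0 6 2)(3 9 11)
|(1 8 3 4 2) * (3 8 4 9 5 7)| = |(1 4 2)(3 9 5 7)| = 12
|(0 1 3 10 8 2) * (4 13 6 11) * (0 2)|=|(0 1 3 10 8)(4 13 6 11)|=20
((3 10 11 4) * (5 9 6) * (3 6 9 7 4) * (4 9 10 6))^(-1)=((3 6 5 7 9 10 11))^(-1)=(3 11 10 9 7 5 6)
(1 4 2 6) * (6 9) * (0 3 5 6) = (0 3 5 6 1 4 2 9) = [3, 4, 9, 5, 2, 6, 1, 7, 8, 0]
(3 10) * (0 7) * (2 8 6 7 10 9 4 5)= [10, 1, 8, 9, 5, 2, 7, 0, 6, 4, 3]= (0 10 3 9 4 5 2 8 6 7)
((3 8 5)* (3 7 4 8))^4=((4 8 5 7))^4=(8)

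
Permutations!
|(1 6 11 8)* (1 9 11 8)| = 5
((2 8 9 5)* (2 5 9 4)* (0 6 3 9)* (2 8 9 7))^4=(0 2 3)(6 9 7)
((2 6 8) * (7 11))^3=((2 6 8)(7 11))^3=(7 11)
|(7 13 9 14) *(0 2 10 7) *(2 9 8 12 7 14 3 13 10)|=9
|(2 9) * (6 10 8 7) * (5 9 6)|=7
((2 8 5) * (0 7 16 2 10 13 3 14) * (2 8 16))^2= ((0 7 2 16 8 5 10 13 3 14))^2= (0 2 8 10 3)(5 13 14 7 16)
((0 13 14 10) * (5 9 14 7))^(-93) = (0 14 5 13 10 9 7)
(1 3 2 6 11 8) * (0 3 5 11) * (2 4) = (0 3 4 2 6)(1 5 11 8) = [3, 5, 6, 4, 2, 11, 0, 7, 1, 9, 10, 8]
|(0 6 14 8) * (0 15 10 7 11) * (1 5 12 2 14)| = 12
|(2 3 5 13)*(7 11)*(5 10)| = |(2 3 10 5 13)(7 11)| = 10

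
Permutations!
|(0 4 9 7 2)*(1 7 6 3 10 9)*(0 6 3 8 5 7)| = |(0 4 1)(2 6 8 5 7)(3 10 9)| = 15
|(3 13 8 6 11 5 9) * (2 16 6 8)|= |(2 16 6 11 5 9 3 13)|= 8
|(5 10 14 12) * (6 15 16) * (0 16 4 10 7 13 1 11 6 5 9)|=14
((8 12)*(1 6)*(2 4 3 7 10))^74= (12)(2 10 7 3 4)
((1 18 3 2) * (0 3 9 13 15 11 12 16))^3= (0 1 13 12 3 18 15 16 2 9 11)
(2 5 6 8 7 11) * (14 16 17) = [0, 1, 5, 3, 4, 6, 8, 11, 7, 9, 10, 2, 12, 13, 16, 15, 17, 14] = (2 5 6 8 7 11)(14 16 17)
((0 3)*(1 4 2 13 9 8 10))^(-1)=(0 3)(1 10 8 9 13 2 4)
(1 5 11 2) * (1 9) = (1 5 11 2 9) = [0, 5, 9, 3, 4, 11, 6, 7, 8, 1, 10, 2]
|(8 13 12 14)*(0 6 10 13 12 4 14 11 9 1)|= |(0 6 10 13 4 14 8 12 11 9 1)|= 11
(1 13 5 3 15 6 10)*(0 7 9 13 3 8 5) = (0 7 9 13)(1 3 15 6 10)(5 8) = [7, 3, 2, 15, 4, 8, 10, 9, 5, 13, 1, 11, 12, 0, 14, 6]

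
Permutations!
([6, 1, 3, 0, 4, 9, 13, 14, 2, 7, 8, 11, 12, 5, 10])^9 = (0 2 10 7 5 6 3 8 14 9 13)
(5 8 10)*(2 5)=(2 5 8 10)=[0, 1, 5, 3, 4, 8, 6, 7, 10, 9, 2]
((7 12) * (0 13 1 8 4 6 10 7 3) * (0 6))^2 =(0 1 4 13 8)(3 10 12 6 7)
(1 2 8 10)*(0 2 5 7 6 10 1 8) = (0 2)(1 5 7 6 10 8) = [2, 5, 0, 3, 4, 7, 10, 6, 1, 9, 8]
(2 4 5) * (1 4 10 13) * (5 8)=(1 4 8 5 2 10 13)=[0, 4, 10, 3, 8, 2, 6, 7, 5, 9, 13, 11, 12, 1]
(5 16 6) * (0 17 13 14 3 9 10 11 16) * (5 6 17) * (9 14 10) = (0 5)(3 14)(10 11 16 17 13) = [5, 1, 2, 14, 4, 0, 6, 7, 8, 9, 11, 16, 12, 10, 3, 15, 17, 13]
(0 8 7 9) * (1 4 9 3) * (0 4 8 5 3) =[5, 8, 2, 1, 9, 3, 6, 0, 7, 4] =(0 5 3 1 8 7)(4 9)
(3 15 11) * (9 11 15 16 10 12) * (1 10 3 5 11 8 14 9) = [0, 10, 2, 16, 4, 11, 6, 7, 14, 8, 12, 5, 1, 13, 9, 15, 3] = (1 10 12)(3 16)(5 11)(8 14 9)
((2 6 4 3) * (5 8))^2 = (8)(2 4)(3 6)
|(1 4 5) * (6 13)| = |(1 4 5)(6 13)| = 6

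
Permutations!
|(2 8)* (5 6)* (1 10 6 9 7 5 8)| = |(1 10 6 8 2)(5 9 7)| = 15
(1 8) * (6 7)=(1 8)(6 7)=[0, 8, 2, 3, 4, 5, 7, 6, 1]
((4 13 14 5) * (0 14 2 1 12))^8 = ((0 14 5 4 13 2 1 12))^8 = (14)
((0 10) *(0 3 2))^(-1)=((0 10 3 2))^(-1)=(0 2 3 10)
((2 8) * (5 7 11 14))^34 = (5 11)(7 14)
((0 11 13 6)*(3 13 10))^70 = (0 13 10)(3 11 6)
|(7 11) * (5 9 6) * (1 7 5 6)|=5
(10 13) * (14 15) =(10 13)(14 15) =[0, 1, 2, 3, 4, 5, 6, 7, 8, 9, 13, 11, 12, 10, 15, 14]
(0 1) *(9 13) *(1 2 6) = (0 2 6 1)(9 13) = [2, 0, 6, 3, 4, 5, 1, 7, 8, 13, 10, 11, 12, 9]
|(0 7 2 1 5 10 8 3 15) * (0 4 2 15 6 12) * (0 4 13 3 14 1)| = |(0 7 15 13 3 6 12 4 2)(1 5 10 8 14)| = 45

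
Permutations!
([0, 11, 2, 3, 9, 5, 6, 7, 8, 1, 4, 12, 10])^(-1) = [0, 9, 2, 3, 10, 5, 6, 7, 8, 4, 12, 1, 11]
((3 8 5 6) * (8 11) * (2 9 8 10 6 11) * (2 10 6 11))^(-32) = ((2 9 8 5)(3 10 11 6))^(-32) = (11)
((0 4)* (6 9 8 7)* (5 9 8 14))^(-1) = (0 4)(5 14 9)(6 7 8)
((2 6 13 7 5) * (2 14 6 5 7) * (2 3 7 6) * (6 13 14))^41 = (2 5 6 14)(3 13 7)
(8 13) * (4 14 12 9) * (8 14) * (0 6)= (0 6)(4 8 13 14 12 9)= [6, 1, 2, 3, 8, 5, 0, 7, 13, 4, 10, 11, 9, 14, 12]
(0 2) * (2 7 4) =(0 7 4 2) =[7, 1, 0, 3, 2, 5, 6, 4]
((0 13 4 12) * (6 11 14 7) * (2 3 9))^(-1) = (0 12 4 13)(2 9 3)(6 7 14 11)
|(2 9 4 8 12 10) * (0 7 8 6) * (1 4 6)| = 8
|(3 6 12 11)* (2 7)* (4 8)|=4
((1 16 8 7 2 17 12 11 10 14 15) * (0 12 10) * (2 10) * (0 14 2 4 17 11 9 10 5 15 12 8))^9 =(0 7 15 16 8 5 1)(2 12)(4 17)(9 11)(10 14)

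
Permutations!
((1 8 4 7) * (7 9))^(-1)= ((1 8 4 9 7))^(-1)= (1 7 9 4 8)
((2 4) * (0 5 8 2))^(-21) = ((0 5 8 2 4))^(-21) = (0 4 2 8 5)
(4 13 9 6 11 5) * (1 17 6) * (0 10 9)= (0 10 9 1 17 6 11 5 4 13)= [10, 17, 2, 3, 13, 4, 11, 7, 8, 1, 9, 5, 12, 0, 14, 15, 16, 6]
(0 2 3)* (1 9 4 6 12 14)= (0 2 3)(1 9 4 6 12 14)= [2, 9, 3, 0, 6, 5, 12, 7, 8, 4, 10, 11, 14, 13, 1]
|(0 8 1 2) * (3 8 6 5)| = 7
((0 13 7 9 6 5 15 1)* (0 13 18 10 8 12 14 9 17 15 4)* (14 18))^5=((0 14 9 6 5 4)(1 13 7 17 15)(8 12 18 10))^5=(0 4 5 6 9 14)(8 12 18 10)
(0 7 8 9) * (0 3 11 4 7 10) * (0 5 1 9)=(0 10 5 1 9 3 11 4 7 8)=[10, 9, 2, 11, 7, 1, 6, 8, 0, 3, 5, 4]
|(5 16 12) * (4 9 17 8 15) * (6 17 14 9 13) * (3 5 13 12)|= |(3 5 16)(4 12 13 6 17 8 15)(9 14)|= 42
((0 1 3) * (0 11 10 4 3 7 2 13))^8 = ((0 1 7 2 13)(3 11 10 4))^8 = (0 2 1 13 7)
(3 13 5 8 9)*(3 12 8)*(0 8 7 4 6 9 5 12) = (0 8 5 3 13 12 7 4 6 9) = [8, 1, 2, 13, 6, 3, 9, 4, 5, 0, 10, 11, 7, 12]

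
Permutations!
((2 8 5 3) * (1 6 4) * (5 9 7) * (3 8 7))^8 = (1 4 6)(2 5 9)(3 7 8)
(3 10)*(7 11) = (3 10)(7 11) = [0, 1, 2, 10, 4, 5, 6, 11, 8, 9, 3, 7]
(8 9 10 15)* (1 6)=(1 6)(8 9 10 15)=[0, 6, 2, 3, 4, 5, 1, 7, 9, 10, 15, 11, 12, 13, 14, 8]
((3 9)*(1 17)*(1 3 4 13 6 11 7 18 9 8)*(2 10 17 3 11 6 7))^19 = ((1 3 8)(2 10 17 11)(4 13 7 18 9))^19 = (1 3 8)(2 11 17 10)(4 9 18 7 13)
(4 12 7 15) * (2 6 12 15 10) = [0, 1, 6, 3, 15, 5, 12, 10, 8, 9, 2, 11, 7, 13, 14, 4] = (2 6 12 7 10)(4 15)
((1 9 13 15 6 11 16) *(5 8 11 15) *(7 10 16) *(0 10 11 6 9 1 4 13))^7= ((0 10 16 4 13 5 8 6 15 9)(7 11))^7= (0 6 13 10 15 5 16 9 8 4)(7 11)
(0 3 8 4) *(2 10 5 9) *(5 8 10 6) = (0 3 10 8 4)(2 6 5 9) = [3, 1, 6, 10, 0, 9, 5, 7, 4, 2, 8]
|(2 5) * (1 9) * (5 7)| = 6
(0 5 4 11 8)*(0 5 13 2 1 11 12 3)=[13, 11, 1, 0, 12, 4, 6, 7, 5, 9, 10, 8, 3, 2]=(0 13 2 1 11 8 5 4 12 3)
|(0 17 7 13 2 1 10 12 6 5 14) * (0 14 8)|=|(0 17 7 13 2 1 10 12 6 5 8)|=11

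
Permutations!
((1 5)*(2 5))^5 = ((1 2 5))^5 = (1 5 2)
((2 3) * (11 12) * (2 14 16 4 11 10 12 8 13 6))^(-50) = ((2 3 14 16 4 11 8 13 6)(10 12))^(-50) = (2 4 6 16 13 14 8 3 11)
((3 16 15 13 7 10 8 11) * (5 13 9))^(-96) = ((3 16 15 9 5 13 7 10 8 11))^(-96) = (3 5 8 15 7)(9 10 16 13 11)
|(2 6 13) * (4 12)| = 6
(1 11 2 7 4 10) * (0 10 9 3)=[10, 11, 7, 0, 9, 5, 6, 4, 8, 3, 1, 2]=(0 10 1 11 2 7 4 9 3)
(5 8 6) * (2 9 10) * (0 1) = [1, 0, 9, 3, 4, 8, 5, 7, 6, 10, 2] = (0 1)(2 9 10)(5 8 6)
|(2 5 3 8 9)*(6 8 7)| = |(2 5 3 7 6 8 9)| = 7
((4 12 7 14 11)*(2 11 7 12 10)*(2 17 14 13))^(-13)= (2 10 7 11 17 13 4 14)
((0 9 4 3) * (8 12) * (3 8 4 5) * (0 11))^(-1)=(0 11 3 5 9)(4 12 8)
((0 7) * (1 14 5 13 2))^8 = ((0 7)(1 14 5 13 2))^8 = (1 13 14 2 5)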